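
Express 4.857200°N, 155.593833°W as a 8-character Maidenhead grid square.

BJ24eu85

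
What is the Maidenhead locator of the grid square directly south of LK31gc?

Latitude subsquare c = 2; −1 → 1 = b.
The longitude characters are unchanged.

LK31gb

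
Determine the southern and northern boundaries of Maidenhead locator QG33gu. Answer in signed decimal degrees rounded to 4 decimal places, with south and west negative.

-26.1667, -26.1250

Field Q=16, G=6: +16·20° lon, +6·10° lat → SW at lon 140°, lat -30°.
Square 3, 3: +3·2° lon, +3·1° lat → SW at lon 146°, lat -27°.
Subsquare g=6, u=20: +6·0.0833333° lon, +20·0.0416667° lat → SW at lon 146.5°, lat -26.1667°.
Cell spans 0.0833333° lon × 0.0416667° lat.
south -26.1667, north -26.1250.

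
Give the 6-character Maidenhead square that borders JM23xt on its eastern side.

JM33at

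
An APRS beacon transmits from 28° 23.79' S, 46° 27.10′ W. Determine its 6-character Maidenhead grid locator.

Shift to the Maidenhead origin (180°W, 90°S): lon 133.5483, lat 61.6035.
Field: lon ⌊133.5483/20⌋ = 6 → G; lat ⌊61.6035/10⌋ = 6 → G.
Square: lon ⌊13.5483/2⌋ = 6; lat ⌊1.6035/1⌋ = 1.
Subsquare: lon ⌊1.5483/0.0833333⌋ = 18 → s; lat ⌊0.6035/0.0416667⌋ = 14 → o.

GG61so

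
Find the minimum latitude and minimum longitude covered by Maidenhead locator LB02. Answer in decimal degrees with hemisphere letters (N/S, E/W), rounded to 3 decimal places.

78.000° S, 40.000° E

Field L=11, B=1: +11·20° lon, +1·10° lat → SW at lon 40°, lat -80°.
Square 0, 2: +0·2° lon, +2·1° lat → SW at lon 40°, lat -78°.
latitude 78.000° S, longitude 40.000° E.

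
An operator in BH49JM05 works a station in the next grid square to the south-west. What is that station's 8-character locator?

BH49im94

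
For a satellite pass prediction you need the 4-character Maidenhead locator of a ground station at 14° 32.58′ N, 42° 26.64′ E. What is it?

LK14

Offset from 180°W / 90°S: lon 222.44°, lat 104.54°.
Field (20°×10°, letters A–R): lon ⌊222.44/20⌋ = 11 → L; lat ⌊104.54/10⌋ = 10 → K.
Square (2°×1°, digits 0–9): lon ⌊2.44/2⌋ = 1; lat ⌊4.54/1⌋ = 4.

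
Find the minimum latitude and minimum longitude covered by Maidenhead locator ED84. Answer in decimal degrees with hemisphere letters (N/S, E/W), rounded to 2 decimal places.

56.00° S, 84.00° W

Field E=4, D=3: +4·20° lon, +3·10° lat → SW at lon -100°, lat -60°.
Square 8, 4: +8·2° lon, +4·1° lat → SW at lon -84°, lat -56°.
latitude 56.00° S, longitude 84.00° W.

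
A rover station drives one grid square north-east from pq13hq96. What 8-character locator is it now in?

PQ13iq07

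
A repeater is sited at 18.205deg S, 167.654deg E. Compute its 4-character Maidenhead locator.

RH31

Add 180° to longitude and 90° to latitude: 347.65, 71.80.
Field (20°×10°, letters A–R): lon ⌊347.65/20⌋ = 17 → R; lat ⌊71.80/10⌋ = 7 → H.
Square (2°×1°, digits 0–9): lon ⌊7.65/2⌋ = 3; lat ⌊1.80/1⌋ = 1.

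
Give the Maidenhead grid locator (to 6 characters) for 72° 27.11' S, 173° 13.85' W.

AB37jn

Offset from 180°W / 90°S: lon 6.7692°, lat 17.5482°.
Field (20°×10°, letters A–R): lon ⌊6.7692/20⌋ = 0 → A; lat ⌊17.5482/10⌋ = 1 → B.
Square (2°×1°, digits 0–9): lon ⌊6.7692/2⌋ = 3; lat ⌊7.5482/1⌋ = 7.
Subsquare (5′×2.5′, letters a–x): lon ⌊0.7692/0.0833333⌋ = 9 → j; lat ⌊0.5482/0.0416667⌋ = 13 → n.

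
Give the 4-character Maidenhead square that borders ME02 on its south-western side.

Longitude square 0; −1 → -1, wraps to 9, carry into field.
Longitude field M = 12; −1 → 11 = L.
Latitude square 2; −1 → 1.

LE91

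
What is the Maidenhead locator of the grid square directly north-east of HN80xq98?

Longitude extended square 9; +1 → 10, wraps to 0, carry into subsquare.
Longitude subsquare x = 23; +1 → 24, wraps to 0 = a, carry into square.
Longitude square 8; +1 → 9.
Latitude extended square 8; +1 → 9.

HN90aq09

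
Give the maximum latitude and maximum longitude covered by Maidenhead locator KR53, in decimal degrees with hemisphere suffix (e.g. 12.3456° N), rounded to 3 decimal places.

84.000° N, 32.000° E

Field K=10, R=17: +10·20° lon, +17·10° lat → SW at lon 20°, lat 80°.
Square 5, 3: +5·2° lon, +3·1° lat → SW at lon 30°, lat 83°.
Cell spans 2° lon × 1° lat. NE corner is SW corner plus one full cell.
latitude 84.000° N, longitude 32.000° E.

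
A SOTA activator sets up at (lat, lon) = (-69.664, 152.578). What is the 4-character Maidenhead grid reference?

Offset from 180°W / 90°S: lon 332.58°, lat 20.34°.
Field (20°×10°, letters A–R): lon ⌊332.58/20⌋ = 16 → Q; lat ⌊20.34/10⌋ = 2 → C.
Square (2°×1°, digits 0–9): lon ⌊12.58/2⌋ = 6; lat ⌊0.34/1⌋ = 0.

QC60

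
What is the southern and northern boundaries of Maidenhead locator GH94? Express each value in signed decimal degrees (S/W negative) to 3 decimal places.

-16.000, -15.000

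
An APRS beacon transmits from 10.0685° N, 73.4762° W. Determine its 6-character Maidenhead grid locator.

FK30gb

Add 180° to longitude and 90° to latitude: 106.5238, 100.0685.
Field: lon ⌊106.5238/20⌋ = 5 → F; lat ⌊100.0685/10⌋ = 10 → K.
Square: lon ⌊6.5238/2⌋ = 3; lat ⌊0.0685/1⌋ = 0.
Subsquare: lon ⌊0.5238/0.0833333⌋ = 6 → g; lat ⌊0.0685/0.0416667⌋ = 1 → b.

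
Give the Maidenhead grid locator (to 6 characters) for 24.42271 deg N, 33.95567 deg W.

Offset from 180°W / 90°S: lon 146.0443°, lat 114.4227°.
Field: lon ⌊146.0443/20⌋ = 7 → H; lat ⌊114.4227/10⌋ = 11 → L.
Square: lon ⌊6.0443/2⌋ = 3; lat ⌊4.4227/1⌋ = 4.
Subsquare: lon ⌊0.0443/0.0833333⌋ = 0 → a; lat ⌊0.4227/0.0416667⌋ = 10 → k.

HL34ak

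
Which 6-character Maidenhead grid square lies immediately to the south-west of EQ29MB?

EQ29la

Longitude subsquare m = 12; −1 → 11 = l.
Latitude subsquare b = 1; −1 → 0 = a.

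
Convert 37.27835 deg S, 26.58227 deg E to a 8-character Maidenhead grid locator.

Add 180° to longitude and 90° to latitude: 206.58227, 52.72165.
Field (20°×10°, letters A–R): lon ⌊206.58227/20⌋ = 10 → K; lat ⌊52.72165/10⌋ = 5 → F.
Square (2°×1°, digits 0–9): lon ⌊6.58227/2⌋ = 3; lat ⌊2.72165/1⌋ = 2.
Subsquare (5′×2.5′, letters a–x): lon ⌊0.58227/0.0833333⌋ = 6 → g; lat ⌊0.72165/0.0416667⌋ = 17 → r.
Extended square (30″×15″, digits 0–9): lon ⌊0.08227/0.00833333⌋ = 9; lat ⌊0.01332/0.00416667⌋ = 3.

KF32gr93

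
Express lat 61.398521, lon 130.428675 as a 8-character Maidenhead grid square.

PP51fj15

Offset from 180°W / 90°S: lon 310.42867°, lat 151.39852°.
Field (20°×10°, letters A–R): lon ⌊310.42867/20⌋ = 15 → P; lat ⌊151.39852/10⌋ = 15 → P.
Square (2°×1°, digits 0–9): lon ⌊10.42867/2⌋ = 5; lat ⌊1.39852/1⌋ = 1.
Subsquare (5′×2.5′, letters a–x): lon ⌊0.42867/0.0833333⌋ = 5 → f; lat ⌊0.39852/0.0416667⌋ = 9 → j.
Extended square (30″×15″, digits 0–9): lon ⌊0.01201/0.00833333⌋ = 1; lat ⌊0.02352/0.00416667⌋ = 5.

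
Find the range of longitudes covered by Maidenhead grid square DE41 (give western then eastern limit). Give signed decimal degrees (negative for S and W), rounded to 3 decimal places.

-112.000, -110.000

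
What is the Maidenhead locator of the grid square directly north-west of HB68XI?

Longitude subsquare x = 23; −1 → 22 = w.
Latitude subsquare i = 8; +1 → 9 = j.

HB68wj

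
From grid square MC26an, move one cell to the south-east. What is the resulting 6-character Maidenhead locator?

MC26bm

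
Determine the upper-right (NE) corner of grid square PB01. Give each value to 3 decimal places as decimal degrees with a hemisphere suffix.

Field P=15, B=1: +15·20° lon, +1·10° lat → SW at lon 120°, lat -80°.
Square 0, 1: +0·2° lon, +1·1° lat → SW at lon 120°, lat -79°.
Cell spans 2° lon × 1° lat. NE corner is SW corner plus one full cell.
latitude 78.000° S, longitude 122.000° E.

78.000° S, 122.000° E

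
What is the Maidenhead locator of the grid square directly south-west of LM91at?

LM81xs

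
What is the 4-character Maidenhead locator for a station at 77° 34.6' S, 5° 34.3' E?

Shift to the Maidenhead origin (180°W, 90°S): lon 185.57, lat 12.42.
Field (20°×10°, letters A–R): 185.57/20 → 9 → J, 12.42/10 → 1 → B; chars JB.
Square (2°×1°, digits 0–9): 5.57/2 → 2, 2.42/1 → 2; chars 22.

JB22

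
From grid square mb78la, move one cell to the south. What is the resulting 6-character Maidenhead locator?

MB77lx

Latitude subsquare a = 0; −1 → -1, wraps to 23 = x, carry into square.
Latitude square 8; −1 → 7.
The longitude characters are unchanged.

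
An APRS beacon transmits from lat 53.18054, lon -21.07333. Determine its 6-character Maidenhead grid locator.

Shift to the Maidenhead origin (180°W, 90°S): lon 158.9267, lat 143.1805.
Field: lon ⌊158.9267/20⌋ = 7 → H; lat ⌊143.1805/10⌋ = 14 → O.
Square: lon ⌊18.9267/2⌋ = 9; lat ⌊3.1805/1⌋ = 3.
Subsquare: lon ⌊0.9267/0.0833333⌋ = 11 → l; lat ⌊0.1805/0.0416667⌋ = 4 → e.

HO93le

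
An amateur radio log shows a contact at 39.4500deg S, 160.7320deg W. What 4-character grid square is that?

AF90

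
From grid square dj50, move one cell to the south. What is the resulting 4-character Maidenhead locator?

Latitude square 0; −1 → -1, wraps to 9, carry into field.
Latitude field J = 9; −1 → 8 = I.
The longitude characters are unchanged.

DI59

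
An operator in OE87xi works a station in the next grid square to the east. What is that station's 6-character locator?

Longitude subsquare x = 23; +1 → 24, wraps to 0 = a, carry into square.
Longitude square 8; +1 → 9.
The latitude characters are unchanged.

OE97ai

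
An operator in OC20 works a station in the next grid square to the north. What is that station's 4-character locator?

Latitude square 0; +1 → 1.
The longitude characters are unchanged.

OC21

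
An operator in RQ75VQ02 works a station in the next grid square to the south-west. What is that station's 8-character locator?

Longitude extended square 0; −1 → -1, wraps to 9, carry into subsquare.
Longitude subsquare v = 21; −1 → 20 = u.
Latitude extended square 2; −1 → 1.

RQ75uq91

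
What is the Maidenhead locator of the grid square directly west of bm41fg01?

Longitude extended square 0; −1 → -1, wraps to 9, carry into subsquare.
Longitude subsquare f = 5; −1 → 4 = e.
The latitude characters are unchanged.

BM41eg91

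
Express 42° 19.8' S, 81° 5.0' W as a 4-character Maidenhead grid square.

EE97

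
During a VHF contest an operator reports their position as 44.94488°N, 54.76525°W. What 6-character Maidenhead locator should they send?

GN24ow

Shift to the Maidenhead origin (180°W, 90°S): lon 125.2347, lat 134.9449.
Field: 125.2347/20 → 6 → G, 134.9449/10 → 13 → N; chars GN.
Square: 5.2347/2 → 2, 4.9449/1 → 4; chars 24.
Subsquare: 1.2347/0.0833333 → 14 → o, 0.9449/0.0416667 → 22 → w; chars ow.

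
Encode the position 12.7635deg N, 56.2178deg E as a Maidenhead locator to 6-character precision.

Shift to the Maidenhead origin (180°W, 90°S): lon 236.2178, lat 102.7635.
Field (20°×10°, letters A–R): 236.2178/20 → 11 → L, 102.7635/10 → 10 → K; chars LK.
Square (2°×1°, digits 0–9): 16.2178/2 → 8, 2.7635/1 → 2; chars 82.
Subsquare (5′×2.5′, letters a–x): 0.2178/0.0833333 → 2 → c, 0.7635/0.0416667 → 18 → s; chars cs.

LK82cs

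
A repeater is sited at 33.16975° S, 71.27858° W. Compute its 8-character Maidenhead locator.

FF46it69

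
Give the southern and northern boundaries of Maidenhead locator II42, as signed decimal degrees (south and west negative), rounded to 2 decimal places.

Field I=8, I=8: +8·20° lon, +8·10° lat → SW at lon -20°, lat -10°.
Square 4, 2: +4·2° lon, +2·1° lat → SW at lon -12°, lat -8°.
Cell spans 2° lon × 1° lat.
south -8.00, north -7.00.

-8.00, -7.00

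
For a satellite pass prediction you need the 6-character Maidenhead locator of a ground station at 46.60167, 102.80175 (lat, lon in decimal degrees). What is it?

ON16jo

Shift to the Maidenhead origin (180°W, 90°S): lon 282.8017, lat 136.6017.
Field: 282.8017/20 → 14 → O, 136.6017/10 → 13 → N; chars ON.
Square: 2.8017/2 → 1, 6.6017/1 → 6; chars 16.
Subsquare: 0.8017/0.0833333 → 9 → j, 0.6017/0.0416667 → 14 → o; chars jo.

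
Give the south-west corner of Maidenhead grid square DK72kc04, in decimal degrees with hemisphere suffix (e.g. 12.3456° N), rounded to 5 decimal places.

12.10000° N, 105.16667° W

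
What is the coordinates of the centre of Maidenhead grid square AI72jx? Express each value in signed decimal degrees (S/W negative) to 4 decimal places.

Field A=0, I=8: +0·20° lon, +8·10° lat → SW at lon -180°, lat -10°.
Square 7, 2: +7·2° lon, +2·1° lat → SW at lon -166°, lat -8°.
Subsquare j=9, x=23: +9·0.0833333° lon, +23·0.0416667° lat → SW at lon -165.25°, lat -7.04167°.
Cell spans 0.0833333° lon × 0.0416667° lat. Centre is SW corner plus half of each.
latitude -7.0208, longitude -165.2083.

-7.0208, -165.2083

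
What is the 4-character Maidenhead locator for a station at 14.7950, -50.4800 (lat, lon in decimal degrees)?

GK44

Shift to the Maidenhead origin (180°W, 90°S): lon 129.52, lat 104.80.
Field (20°×10°, letters A–R): lon ⌊129.52/20⌋ = 6 → G; lat ⌊104.80/10⌋ = 10 → K.
Square (2°×1°, digits 0–9): lon ⌊9.52/2⌋ = 4; lat ⌊4.80/1⌋ = 4.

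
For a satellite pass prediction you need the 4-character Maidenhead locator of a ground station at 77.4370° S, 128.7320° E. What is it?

PB42

Shift to the Maidenhead origin (180°W, 90°S): lon 308.73, lat 12.56.
Field: lon ⌊308.73/20⌋ = 15 → P; lat ⌊12.56/10⌋ = 1 → B.
Square: lon ⌊8.73/2⌋ = 4; lat ⌊2.56/1⌋ = 2.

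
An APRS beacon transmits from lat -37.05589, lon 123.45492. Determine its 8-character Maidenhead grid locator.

PF12rw46

Shift to the Maidenhead origin (180°W, 90°S): lon 303.45492, lat 52.94411.
Field: lon ⌊303.45492/20⌋ = 15 → P; lat ⌊52.94411/10⌋ = 5 → F.
Square: lon ⌊3.45492/2⌋ = 1; lat ⌊2.94411/1⌋ = 2.
Subsquare: lon ⌊1.45492/0.0833333⌋ = 17 → r; lat ⌊0.94411/0.0416667⌋ = 22 → w.
Extended square: lon ⌊0.03825/0.00833333⌋ = 4; lat ⌊0.02744/0.00416667⌋ = 6.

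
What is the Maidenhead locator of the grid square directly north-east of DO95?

Longitude square 9; +1 → 10, wraps to 0, carry into field.
Longitude field D = 3; +1 → 4 = E.
Latitude square 5; +1 → 6.

EO06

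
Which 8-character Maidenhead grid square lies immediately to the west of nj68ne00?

Longitude extended square 0; −1 → -1, wraps to 9, carry into subsquare.
Longitude subsquare n = 13; −1 → 12 = m.
The latitude characters are unchanged.

NJ68me90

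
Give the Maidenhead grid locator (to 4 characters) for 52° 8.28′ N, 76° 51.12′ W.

Shift to the Maidenhead origin (180°W, 90°S): lon 103.15, lat 142.14.
Field (20°×10°, letters A–R): lon ⌊103.15/20⌋ = 5 → F; lat ⌊142.14/10⌋ = 14 → O.
Square (2°×1°, digits 0–9): lon ⌊3.15/2⌋ = 1; lat ⌊2.14/1⌋ = 2.

FO12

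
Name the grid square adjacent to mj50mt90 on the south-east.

Longitude extended square 9; +1 → 10, wraps to 0, carry into subsquare.
Longitude subsquare m = 12; +1 → 13 = n.
Latitude extended square 0; −1 → -1, wraps to 9, carry into subsquare.
Latitude subsquare t = 19; −1 → 18 = s.

MJ50ns09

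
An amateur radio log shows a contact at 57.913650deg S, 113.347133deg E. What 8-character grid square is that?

Offset from 180°W / 90°S: lon 293.34713°, lat 32.08635°.
Field: 293.34713/20 → 14 → O, 32.08635/10 → 3 → D; chars OD.
Square: 13.34713/2 → 6, 2.08635/1 → 2; chars 62.
Subsquare: 1.34713/0.0833333 → 16 → q, 0.08635/0.0416667 → 2 → c; chars qc.
Extended square: 0.01380/0.00833333 → 1, 0.00302/0.00416667 → 0; chars 10.

OD62qc10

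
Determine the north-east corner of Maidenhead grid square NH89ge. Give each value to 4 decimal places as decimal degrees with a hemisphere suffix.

10.7917° S, 96.5833° E

Field N=13, H=7: +13·20° lon, +7·10° lat → SW at lon 80°, lat -20°.
Square 8, 9: +8·2° lon, +9·1° lat → SW at lon 96°, lat -11°.
Subsquare g=6, e=4: +6·0.0833333° lon, +4·0.0416667° lat → SW at lon 96.5°, lat -10.8333°.
Cell spans 0.0833333° lon × 0.0416667° lat. NE corner is SW corner plus one full cell.
latitude 10.7917° S, longitude 96.5833° E.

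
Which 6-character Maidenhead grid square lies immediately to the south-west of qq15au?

QQ05xt

Longitude subsquare a = 0; −1 → -1, wraps to 23 = x, carry into square.
Longitude square 1; −1 → 0.
Latitude subsquare u = 20; −1 → 19 = t.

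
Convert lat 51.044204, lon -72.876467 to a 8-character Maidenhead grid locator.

FO31nb40

Add 180° to longitude and 90° to latitude: 107.12353, 141.04420.
Field: lon ⌊107.12353/20⌋ = 5 → F; lat ⌊141.04420/10⌋ = 14 → O.
Square: lon ⌊7.12353/2⌋ = 3; lat ⌊1.04420/1⌋ = 1.
Subsquare: lon ⌊1.12353/0.0833333⌋ = 13 → n; lat ⌊0.04420/0.0416667⌋ = 1 → b.
Extended square: lon ⌊0.04020/0.00833333⌋ = 4; lat ⌊0.00254/0.00416667⌋ = 0.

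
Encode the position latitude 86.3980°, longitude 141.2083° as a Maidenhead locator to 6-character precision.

QR06oj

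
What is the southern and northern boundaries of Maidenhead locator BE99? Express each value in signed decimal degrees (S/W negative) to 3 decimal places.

-41.000, -40.000

Field B=1, E=4: +1·20° lon, +4·10° lat → SW at lon -160°, lat -50°.
Square 9, 9: +9·2° lon, +9·1° lat → SW at lon -142°, lat -41°.
Cell spans 2° lon × 1° lat.
south -41.000, north -40.000.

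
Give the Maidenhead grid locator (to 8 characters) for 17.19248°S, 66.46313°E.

MH32ft53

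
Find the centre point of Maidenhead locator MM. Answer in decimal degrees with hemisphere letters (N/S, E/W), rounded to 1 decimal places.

35.0° N, 70.0° E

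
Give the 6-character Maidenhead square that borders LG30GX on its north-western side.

Longitude subsquare g = 6; −1 → 5 = f.
Latitude subsquare x = 23; +1 → 24, wraps to 0 = a, carry into square.
Latitude square 0; +1 → 1.

LG31fa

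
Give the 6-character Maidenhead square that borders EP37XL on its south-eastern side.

EP47ak

Longitude subsquare x = 23; +1 → 24, wraps to 0 = a, carry into square.
Longitude square 3; +1 → 4.
Latitude subsquare l = 11; −1 → 10 = k.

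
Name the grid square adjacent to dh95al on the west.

DH85xl

Longitude subsquare a = 0; −1 → -1, wraps to 23 = x, carry into square.
Longitude square 9; −1 → 8.
The latitude characters are unchanged.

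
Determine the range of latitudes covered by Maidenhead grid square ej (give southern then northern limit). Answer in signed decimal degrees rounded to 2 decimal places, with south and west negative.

0.00, 10.00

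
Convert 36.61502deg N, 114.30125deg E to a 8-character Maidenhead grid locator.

Add 180° to longitude and 90° to latitude: 294.30125, 126.61502.
Field (20°×10°, letters A–R): 294.30125/20 → 14 → O, 126.61502/10 → 12 → M; chars OM.
Square (2°×1°, digits 0–9): 14.30125/2 → 7, 6.61502/1 → 6; chars 76.
Subsquare (5′×2.5′, letters a–x): 0.30125/0.0833333 → 3 → d, 0.61502/0.0416667 → 14 → o; chars do.
Extended square (30″×15″, digits 0–9): 0.05125/0.00833333 → 6, 0.03169/0.00416667 → 7; chars 67.

OM76do67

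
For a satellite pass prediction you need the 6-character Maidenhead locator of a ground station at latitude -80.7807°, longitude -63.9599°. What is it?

FA89af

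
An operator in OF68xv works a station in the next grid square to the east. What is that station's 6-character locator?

OF78av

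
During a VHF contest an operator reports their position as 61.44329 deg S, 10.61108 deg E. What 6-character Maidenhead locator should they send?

Shift to the Maidenhead origin (180°W, 90°S): lon 190.6111, lat 28.5567.
Field: 190.6111/20 → 9 → J, 28.5567/10 → 2 → C; chars JC.
Square: 10.6111/2 → 5, 8.5567/1 → 8; chars 58.
Subsquare: 0.6111/0.0833333 → 7 → h, 0.5567/0.0416667 → 13 → n; chars hn.

JC58hn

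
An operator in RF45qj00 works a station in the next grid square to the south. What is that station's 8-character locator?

RF45qi09

Latitude extended square 0; −1 → -1, wraps to 9, carry into subsquare.
Latitude subsquare j = 9; −1 → 8 = i.
The longitude characters are unchanged.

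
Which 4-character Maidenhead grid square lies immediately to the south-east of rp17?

Longitude square 1; +1 → 2.
Latitude square 7; −1 → 6.

RP26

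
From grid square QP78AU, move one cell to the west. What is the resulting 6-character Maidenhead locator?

QP68xu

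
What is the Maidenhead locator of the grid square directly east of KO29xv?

Longitude subsquare x = 23; +1 → 24, wraps to 0 = a, carry into square.
Longitude square 2; +1 → 3.
The latitude characters are unchanged.

KO39av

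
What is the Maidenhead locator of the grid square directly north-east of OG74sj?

OG74tk

Longitude subsquare s = 18; +1 → 19 = t.
Latitude subsquare j = 9; +1 → 10 = k.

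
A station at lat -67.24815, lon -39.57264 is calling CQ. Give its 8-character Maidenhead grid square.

HC02fs10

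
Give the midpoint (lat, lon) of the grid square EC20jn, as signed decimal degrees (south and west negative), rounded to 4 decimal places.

-69.4375, -95.2083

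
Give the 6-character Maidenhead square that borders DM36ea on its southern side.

Latitude subsquare a = 0; −1 → -1, wraps to 23 = x, carry into square.
Latitude square 6; −1 → 5.
The longitude characters are unchanged.

DM35ex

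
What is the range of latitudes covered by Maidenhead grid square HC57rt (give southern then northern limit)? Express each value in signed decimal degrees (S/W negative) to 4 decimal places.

Field H=7, C=2: +7·20° lon, +2·10° lat → SW at lon -40°, lat -70°.
Square 5, 7: +5·2° lon, +7·1° lat → SW at lon -30°, lat -63°.
Subsquare r=17, t=19: +17·0.0833333° lon, +19·0.0416667° lat → SW at lon -28.5833°, lat -62.2083°.
Cell spans 0.0833333° lon × 0.0416667° lat.
south -62.2083, north -62.1667.

-62.2083, -62.1667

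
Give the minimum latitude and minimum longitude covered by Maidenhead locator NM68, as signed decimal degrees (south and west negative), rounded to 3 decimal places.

38.000, 92.000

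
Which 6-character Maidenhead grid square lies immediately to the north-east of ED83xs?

ED93at

Longitude subsquare x = 23; +1 → 24, wraps to 0 = a, carry into square.
Longitude square 8; +1 → 9.
Latitude subsquare s = 18; +1 → 19 = t.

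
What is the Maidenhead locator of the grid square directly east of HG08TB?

HG08ub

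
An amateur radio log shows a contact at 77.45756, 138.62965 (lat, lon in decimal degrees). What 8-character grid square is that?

PQ97hk59

Offset from 180°W / 90°S: lon 318.62965°, lat 167.45756°.
Field: 318.62965/20 → 15 → P, 167.45756/10 → 16 → Q; chars PQ.
Square: 18.62965/2 → 9, 7.45756/1 → 7; chars 97.
Subsquare: 0.62965/0.0833333 → 7 → h, 0.45756/0.0416667 → 10 → k; chars hk.
Extended square: 0.04632/0.00833333 → 5, 0.04089/0.00416667 → 9; chars 59.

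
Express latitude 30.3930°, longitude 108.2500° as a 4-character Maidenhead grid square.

Offset from 180°W / 90°S: lon 288.25°, lat 120.39°.
Field: 288.25/20 → 14 → O, 120.39/10 → 12 → M; chars OM.
Square: 8.25/2 → 4, 0.39/1 → 0; chars 40.

OM40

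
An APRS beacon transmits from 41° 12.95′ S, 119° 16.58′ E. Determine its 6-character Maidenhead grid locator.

Shift to the Maidenhead origin (180°W, 90°S): lon 299.2763, lat 48.7842.
Field: 299.2763/20 → 14 → O, 48.7842/10 → 4 → E; chars OE.
Square: 19.2763/2 → 9, 8.7842/1 → 8; chars 98.
Subsquare: 1.2763/0.0833333 → 15 → p, 0.7842/0.0416667 → 18 → s; chars ps.

OE98ps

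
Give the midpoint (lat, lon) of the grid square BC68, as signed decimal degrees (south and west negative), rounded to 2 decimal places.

-61.50, -147.00

Field B=1, C=2: +1·20° lon, +2·10° lat → SW at lon -160°, lat -70°.
Square 6, 8: +6·2° lon, +8·1° lat → SW at lon -148°, lat -62°.
Cell spans 2° lon × 1° lat. Centre is SW corner plus half of each.
latitude -61.50, longitude -147.00.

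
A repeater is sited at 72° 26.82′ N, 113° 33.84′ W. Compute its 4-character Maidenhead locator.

Shift to the Maidenhead origin (180°W, 90°S): lon 66.44, lat 162.45.
Field: lon ⌊66.44/20⌋ = 3 → D; lat ⌊162.45/10⌋ = 16 → Q.
Square: lon ⌊6.44/2⌋ = 3; lat ⌊2.45/1⌋ = 2.

DQ32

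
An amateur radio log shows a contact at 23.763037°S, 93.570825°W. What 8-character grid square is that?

EG36ff16

Shift to the Maidenhead origin (180°W, 90°S): lon 86.42918, lat 66.23696.
Field: lon ⌊86.42918/20⌋ = 4 → E; lat ⌊66.23696/10⌋ = 6 → G.
Square: lon ⌊6.42918/2⌋ = 3; lat ⌊6.23696/1⌋ = 6.
Subsquare: lon ⌊0.42918/0.0833333⌋ = 5 → f; lat ⌊0.23696/0.0416667⌋ = 5 → f.
Extended square: lon ⌊0.01251/0.00833333⌋ = 1; lat ⌊0.02863/0.00416667⌋ = 6.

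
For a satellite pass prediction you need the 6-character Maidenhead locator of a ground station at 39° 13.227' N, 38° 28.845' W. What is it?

Offset from 180°W / 90°S: lon 141.5192°, lat 129.2204°.
Field: 141.5192/20 → 7 → H, 129.2204/10 → 12 → M; chars HM.
Square: 1.5192/2 → 0, 9.2204/1 → 9; chars 09.
Subsquare: 1.5192/0.0833333 → 18 → s, 0.2204/0.0416667 → 5 → f; chars sf.

HM09sf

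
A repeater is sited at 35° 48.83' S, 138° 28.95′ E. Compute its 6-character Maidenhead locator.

Offset from 180°W / 90°S: lon 318.4825°, lat 54.1862°.
Field: lon ⌊318.4825/20⌋ = 15 → P; lat ⌊54.1862/10⌋ = 5 → F.
Square: lon ⌊18.4825/2⌋ = 9; lat ⌊4.1862/1⌋ = 4.
Subsquare: lon ⌊0.4825/0.0833333⌋ = 5 → f; lat ⌊0.1862/0.0416667⌋ = 4 → e.

PF94fe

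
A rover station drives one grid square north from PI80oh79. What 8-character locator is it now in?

Latitude extended square 9; +1 → 10, wraps to 0, carry into subsquare.
Latitude subsquare h = 7; +1 → 8 = i.
The longitude characters are unchanged.

PI80oi70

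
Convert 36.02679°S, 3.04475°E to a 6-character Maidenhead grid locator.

JF13mx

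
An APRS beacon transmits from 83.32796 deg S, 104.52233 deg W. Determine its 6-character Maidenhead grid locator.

Add 180° to longitude and 90° to latitude: 75.4777, 6.6720.
Field: lon ⌊75.4777/20⌋ = 3 → D; lat ⌊6.6720/10⌋ = 0 → A.
Square: lon ⌊15.4777/2⌋ = 7; lat ⌊6.6720/1⌋ = 6.
Subsquare: lon ⌊1.4777/0.0833333⌋ = 17 → r; lat ⌊0.6720/0.0416667⌋ = 16 → q.

DA76rq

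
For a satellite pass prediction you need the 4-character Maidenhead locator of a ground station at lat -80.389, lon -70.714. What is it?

Shift to the Maidenhead origin (180°W, 90°S): lon 109.29, lat 9.61.
Field: lon ⌊109.29/20⌋ = 5 → F; lat ⌊9.61/10⌋ = 0 → A.
Square: lon ⌊9.29/2⌋ = 4; lat ⌊9.61/1⌋ = 9.

FA49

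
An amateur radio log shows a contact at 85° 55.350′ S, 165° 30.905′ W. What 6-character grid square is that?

AA74fb

Shift to the Maidenhead origin (180°W, 90°S): lon 14.4849, lat 4.0775.
Field: 14.4849/20 → 0 → A, 4.0775/10 → 0 → A; chars AA.
Square: 14.4849/2 → 7, 4.0775/1 → 4; chars 74.
Subsquare: 0.4849/0.0833333 → 5 → f, 0.0775/0.0416667 → 1 → b; chars fb.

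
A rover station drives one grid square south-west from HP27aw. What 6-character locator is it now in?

Longitude subsquare a = 0; −1 → -1, wraps to 23 = x, carry into square.
Longitude square 2; −1 → 1.
Latitude subsquare w = 22; −1 → 21 = v.

HP17xv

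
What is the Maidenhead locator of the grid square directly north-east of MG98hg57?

MG98hg68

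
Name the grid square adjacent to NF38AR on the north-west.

NF28xs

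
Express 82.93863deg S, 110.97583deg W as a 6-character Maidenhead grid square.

DA47mb

Add 180° to longitude and 90° to latitude: 69.0242, 7.0614.
Field (20°×10°, letters A–R): lon ⌊69.0242/20⌋ = 3 → D; lat ⌊7.0614/10⌋ = 0 → A.
Square (2°×1°, digits 0–9): lon ⌊9.0242/2⌋ = 4; lat ⌊7.0614/1⌋ = 7.
Subsquare (5′×2.5′, letters a–x): lon ⌊1.0242/0.0833333⌋ = 12 → m; lat ⌊0.0614/0.0416667⌋ = 1 → b.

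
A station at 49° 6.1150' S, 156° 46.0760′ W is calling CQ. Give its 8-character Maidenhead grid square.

Shift to the Maidenhead origin (180°W, 90°S): lon 23.23207, lat 40.89808.
Field: lon ⌊23.23207/20⌋ = 1 → B; lat ⌊40.89808/10⌋ = 4 → E.
Square: lon ⌊3.23207/2⌋ = 1; lat ⌊0.89808/1⌋ = 0.
Subsquare: lon ⌊1.23207/0.0833333⌋ = 14 → o; lat ⌊0.89808/0.0416667⌋ = 21 → v.
Extended square: lon ⌊0.06540/0.00833333⌋ = 7; lat ⌊0.02308/0.00416667⌋ = 5.

BE10ov75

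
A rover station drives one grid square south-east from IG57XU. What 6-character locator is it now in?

Longitude subsquare x = 23; +1 → 24, wraps to 0 = a, carry into square.
Longitude square 5; +1 → 6.
Latitude subsquare u = 20; −1 → 19 = t.

IG67at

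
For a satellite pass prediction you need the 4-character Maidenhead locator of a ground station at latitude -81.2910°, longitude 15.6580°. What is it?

JA78

Shift to the Maidenhead origin (180°W, 90°S): lon 195.66, lat 8.71.
Field (20°×10°, letters A–R): lon ⌊195.66/20⌋ = 9 → J; lat ⌊8.71/10⌋ = 0 → A.
Square (2°×1°, digits 0–9): lon ⌊15.66/2⌋ = 7; lat ⌊8.71/1⌋ = 8.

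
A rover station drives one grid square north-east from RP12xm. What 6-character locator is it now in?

RP22an

Longitude subsquare x = 23; +1 → 24, wraps to 0 = a, carry into square.
Longitude square 1; +1 → 2.
Latitude subsquare m = 12; +1 → 13 = n.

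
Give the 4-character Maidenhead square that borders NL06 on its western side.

ML96

Longitude square 0; −1 → -1, wraps to 9, carry into field.
Longitude field N = 13; −1 → 12 = M.
The latitude characters are unchanged.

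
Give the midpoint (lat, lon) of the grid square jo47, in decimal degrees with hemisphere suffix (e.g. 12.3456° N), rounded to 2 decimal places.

Field J=9, O=14: +9·20° lon, +14·10° lat → SW at lon 0°, lat 50°.
Square 4, 7: +4·2° lon, +7·1° lat → SW at lon 8°, lat 57°.
Cell spans 2° lon × 1° lat. Centre is SW corner plus half of each.
latitude 57.50° N, longitude 9.00° E.

57.50° N, 9.00° E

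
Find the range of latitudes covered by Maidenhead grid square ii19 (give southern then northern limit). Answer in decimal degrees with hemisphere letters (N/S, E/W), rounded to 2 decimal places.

Field I=8, I=8: +8·20° lon, +8·10° lat → SW at lon -20°, lat -10°.
Square 1, 9: +1·2° lon, +9·1° lat → SW at lon -18°, lat -1°.
Cell spans 2° lon × 1° lat.
south 1.00° S, north 0.00° N.

1.00° S, 0.00° N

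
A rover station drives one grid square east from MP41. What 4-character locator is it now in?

MP51

Longitude square 4; +1 → 5.
The latitude characters are unchanged.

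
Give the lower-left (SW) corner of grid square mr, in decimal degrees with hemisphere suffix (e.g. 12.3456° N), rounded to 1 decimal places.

Field M=12, R=17: +12·20° lon, +17·10° lat → SW at lon 60°, lat 80°.
latitude 80.0° N, longitude 60.0° E.

80.0° N, 60.0° E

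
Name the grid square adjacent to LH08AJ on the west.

KH98xj

Longitude subsquare a = 0; −1 → -1, wraps to 23 = x, carry into square.
Longitude square 0; −1 → -1, wraps to 9, carry into field.
Longitude field L = 11; −1 → 10 = K.
The latitude characters are unchanged.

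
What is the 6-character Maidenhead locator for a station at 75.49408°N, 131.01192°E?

PQ55ml

Offset from 180°W / 90°S: lon 311.0119°, lat 165.4941°.
Field (20°×10°, letters A–R): lon ⌊311.0119/20⌋ = 15 → P; lat ⌊165.4941/10⌋ = 16 → Q.
Square (2°×1°, digits 0–9): lon ⌊11.0119/2⌋ = 5; lat ⌊5.4941/1⌋ = 5.
Subsquare (5′×2.5′, letters a–x): lon ⌊1.0119/0.0833333⌋ = 12 → m; lat ⌊0.4941/0.0416667⌋ = 11 → l.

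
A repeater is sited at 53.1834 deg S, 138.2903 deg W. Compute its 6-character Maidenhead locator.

CD06ut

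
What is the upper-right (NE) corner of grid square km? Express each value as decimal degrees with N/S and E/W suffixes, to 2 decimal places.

40.00° N, 40.00° E

Field K=10, M=12: +10·20° lon, +12·10° lat → SW at lon 20°, lat 30°.
Cell spans 20° lon × 10° lat. NE corner is SW corner plus one full cell.
latitude 40.00° N, longitude 40.00° E.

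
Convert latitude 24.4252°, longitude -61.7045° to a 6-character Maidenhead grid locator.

Offset from 180°W / 90°S: lon 118.2955°, lat 114.4252°.
Field: 118.2955/20 → 5 → F, 114.4252/10 → 11 → L; chars FL.
Square: 18.2955/2 → 9, 4.4252/1 → 4; chars 94.
Subsquare: 0.2955/0.0833333 → 3 → d, 0.4252/0.0416667 → 10 → k; chars dk.

FL94dk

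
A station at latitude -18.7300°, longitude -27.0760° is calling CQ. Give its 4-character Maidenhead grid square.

Add 180° to longitude and 90° to latitude: 152.92, 71.27.
Field: lon ⌊152.92/20⌋ = 7 → H; lat ⌊71.27/10⌋ = 7 → H.
Square: lon ⌊12.92/2⌋ = 6; lat ⌊1.27/1⌋ = 1.

HH61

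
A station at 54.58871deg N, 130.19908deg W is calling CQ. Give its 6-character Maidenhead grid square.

Shift to the Maidenhead origin (180°W, 90°S): lon 49.8009, lat 144.5887.
Field: 49.8009/20 → 2 → C, 144.5887/10 → 14 → O; chars CO.
Square: 9.8009/2 → 4, 4.5887/1 → 4; chars 44.
Subsquare: 1.8009/0.0833333 → 21 → v, 0.5887/0.0416667 → 14 → o; chars vo.

CO44vo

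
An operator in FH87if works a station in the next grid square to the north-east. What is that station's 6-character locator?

FH87jg

Longitude subsquare i = 8; +1 → 9 = j.
Latitude subsquare f = 5; +1 → 6 = g.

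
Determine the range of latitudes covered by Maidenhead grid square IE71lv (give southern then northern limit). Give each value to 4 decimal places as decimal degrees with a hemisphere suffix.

48.1250° S, 48.0833° S

Field I=8, E=4: +8·20° lon, +4·10° lat → SW at lon -20°, lat -50°.
Square 7, 1: +7·2° lon, +1·1° lat → SW at lon -6°, lat -49°.
Subsquare l=11, v=21: +11·0.0833333° lon, +21·0.0416667° lat → SW at lon -5.08333°, lat -48.125°.
Cell spans 0.0833333° lon × 0.0416667° lat.
south 48.1250° S, north 48.0833° S.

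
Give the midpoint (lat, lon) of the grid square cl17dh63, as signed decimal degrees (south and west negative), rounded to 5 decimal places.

Field C=2, L=11: +2·20° lon, +11·10° lat → SW at lon -140°, lat 20°.
Square 1, 7: +1·2° lon, +7·1° lat → SW at lon -138°, lat 27°.
Subsquare d=3, h=7: +3·0.0833333° lon, +7·0.0416667° lat → SW at lon -137.75°, lat 27.2917°.
Extended square 6, 3: +6·0.00833333° lon, +3·0.00416667° lat → SW at lon -137.7°, lat 27.3042°.
Cell spans 0.00833333° lon × 0.00416667° lat. Centre is SW corner plus half of each.
latitude 27.30625, longitude -137.69583.

27.30625, -137.69583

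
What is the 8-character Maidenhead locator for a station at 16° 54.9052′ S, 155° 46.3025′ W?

Shift to the Maidenhead origin (180°W, 90°S): lon 24.22829, lat 73.08491.
Field: 24.22829/20 → 1 → B, 73.08491/10 → 7 → H; chars BH.
Square: 4.22829/2 → 2, 3.08491/1 → 3; chars 23.
Subsquare: 0.22829/0.0833333 → 2 → c, 0.08491/0.0416667 → 2 → c; chars cc.
Extended square: 0.06163/0.00833333 → 7, 0.00158/0.00416667 → 0; chars 70.

BH23cc70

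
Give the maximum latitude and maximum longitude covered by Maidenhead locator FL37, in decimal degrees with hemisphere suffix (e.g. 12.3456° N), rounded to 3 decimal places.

28.000° N, 72.000° W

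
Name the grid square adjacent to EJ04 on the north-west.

DJ95

Longitude square 0; −1 → -1, wraps to 9, carry into field.
Longitude field E = 4; −1 → 3 = D.
Latitude square 4; +1 → 5.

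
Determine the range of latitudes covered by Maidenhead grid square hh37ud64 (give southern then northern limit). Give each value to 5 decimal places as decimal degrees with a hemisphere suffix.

12.85833° S, 12.85417° S

Field H=7, H=7: +7·20° lon, +7·10° lat → SW at lon -40°, lat -20°.
Square 3, 7: +3·2° lon, +7·1° lat → SW at lon -34°, lat -13°.
Subsquare u=20, d=3: +20·0.0833333° lon, +3·0.0416667° lat → SW at lon -32.3333°, lat -12.875°.
Extended square 6, 4: +6·0.00833333° lon, +4·0.00416667° lat → SW at lon -32.2833°, lat -12.8583°.
Cell spans 0.00833333° lon × 0.00416667° lat.
south 12.85833° S, north 12.85417° S.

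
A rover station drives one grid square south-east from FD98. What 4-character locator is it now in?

Longitude square 9; +1 → 10, wraps to 0, carry into field.
Longitude field F = 5; +1 → 6 = G.
Latitude square 8; −1 → 7.

GD07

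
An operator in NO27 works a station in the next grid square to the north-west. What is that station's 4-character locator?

NO18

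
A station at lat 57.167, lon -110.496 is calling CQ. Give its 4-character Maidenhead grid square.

DO47

Offset from 180°W / 90°S: lon 69.50°, lat 147.17°.
Field (20°×10°, letters A–R): 69.50/20 → 3 → D, 147.17/10 → 14 → O; chars DO.
Square (2°×1°, digits 0–9): 9.50/2 → 4, 7.17/1 → 7; chars 47.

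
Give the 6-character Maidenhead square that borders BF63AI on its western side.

Longitude subsquare a = 0; −1 → -1, wraps to 23 = x, carry into square.
Longitude square 6; −1 → 5.
The latitude characters are unchanged.

BF53xi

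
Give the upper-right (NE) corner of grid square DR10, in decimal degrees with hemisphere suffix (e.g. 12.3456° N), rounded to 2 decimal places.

Field D=3, R=17: +3·20° lon, +17·10° lat → SW at lon -120°, lat 80°.
Square 1, 0: +1·2° lon, +0·1° lat → SW at lon -118°, lat 80°.
Cell spans 2° lon × 1° lat. NE corner is SW corner plus one full cell.
latitude 81.00° N, longitude 116.00° W.

81.00° N, 116.00° W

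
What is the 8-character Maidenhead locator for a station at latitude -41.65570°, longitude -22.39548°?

HE88ti22

Shift to the Maidenhead origin (180°W, 90°S): lon 157.60452, lat 48.34430.
Field (20°×10°, letters A–R): lon ⌊157.60452/20⌋ = 7 → H; lat ⌊48.34430/10⌋ = 4 → E.
Square (2°×1°, digits 0–9): lon ⌊17.60452/2⌋ = 8; lat ⌊8.34430/1⌋ = 8.
Subsquare (5′×2.5′, letters a–x): lon ⌊1.60452/0.0833333⌋ = 19 → t; lat ⌊0.34430/0.0416667⌋ = 8 → i.
Extended square (30″×15″, digits 0–9): lon ⌊0.02119/0.00833333⌋ = 2; lat ⌊0.01097/0.00416667⌋ = 2.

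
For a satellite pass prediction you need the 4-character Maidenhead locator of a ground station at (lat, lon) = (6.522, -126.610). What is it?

Add 180° to longitude and 90° to latitude: 53.39, 96.52.
Field (20°×10°, letters A–R): 53.39/20 → 2 → C, 96.52/10 → 9 → J; chars CJ.
Square (2°×1°, digits 0–9): 13.39/2 → 6, 6.52/1 → 6; chars 66.

CJ66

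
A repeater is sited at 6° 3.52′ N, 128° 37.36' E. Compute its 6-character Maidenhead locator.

Shift to the Maidenhead origin (180°W, 90°S): lon 308.6227, lat 96.0587.
Field (20°×10°, letters A–R): 308.6227/20 → 15 → P, 96.0587/10 → 9 → J; chars PJ.
Square (2°×1°, digits 0–9): 8.6227/2 → 4, 6.0587/1 → 6; chars 46.
Subsquare (5′×2.5′, letters a–x): 0.6227/0.0833333 → 7 → h, 0.0587/0.0416667 → 1 → b; chars hb.

PJ46hb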